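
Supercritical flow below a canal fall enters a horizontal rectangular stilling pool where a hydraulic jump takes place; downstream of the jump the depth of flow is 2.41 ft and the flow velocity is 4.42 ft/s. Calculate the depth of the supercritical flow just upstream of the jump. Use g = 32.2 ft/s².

Fr₂ = V₂/√(g·y₂) = 4.42/√(32.2×2.41) = 0.502.
The Bélanger relation is symmetric: y₁/y₂ = ½[√(1 + 8Fr₂²) − 1] = ½[√3.014 − 1] = 0.368.
y₁ = 0.368 × 2.41 = 0.887 ft.

y₁ = 0.887 ft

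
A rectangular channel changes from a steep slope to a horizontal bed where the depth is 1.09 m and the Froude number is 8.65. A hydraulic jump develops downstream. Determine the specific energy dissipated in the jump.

ΔE = 28.8 m

Fr₁ = 8.65 (given).
Sequent-depth ratio: y₂/y₁ = ½[√(1 + 8Fr₁²) − 1] = ½[√599.6 − 1] = 11.7.
y₂ = 11.7 × 1.09 = 12.8 m.
V₁ = Fr₁·√(g·y₁) = 8.65×√(9.81×1.09) = 28.3 m/s; q = V₁·y₁ = 30.8 m²/s. V₂ = q/y₂ = 30.8/12.8 = 2.41 m/s. E₁ = y₁ + V₁²/2g = 41.9 m; E₂ = y₂ + V₂²/2g = 13.1 m. ΔE = E₁ − E₂ = 28.8 m.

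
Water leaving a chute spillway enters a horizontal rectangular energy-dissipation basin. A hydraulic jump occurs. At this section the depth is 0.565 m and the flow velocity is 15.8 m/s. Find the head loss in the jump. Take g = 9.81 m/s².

ΔE = 8.04 m

Fr₁ = V₁/√(g·y₁) = 15.8/√(9.81×0.565) = 6.71.
Sequent-depth ratio: y₂/y₁ = ½[√(1 + 8Fr₁²) − 1] = ½[√361.3 − 1] = 9.00.
y₂ = 9.00 × 0.565 = 5.09 m.
q = V₁·y₁ = 15.8 × 0.565 = 8.93 m²/s. V₂ = q/y₂ = 8.93/5.09 = 1.75 m/s. E₁ = y₁ + V₁²/2g = 13.3 m; E₂ = y₂ + V₂²/2g = 5.24 m. ΔE = E₁ − E₂ = 8.04 m.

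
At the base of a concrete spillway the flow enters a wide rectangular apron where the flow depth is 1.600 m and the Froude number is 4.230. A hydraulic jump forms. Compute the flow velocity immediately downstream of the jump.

V₂ = 3.045 m/s

Fr₁ = 4.230 (given).
Conjugate-depth relation: y₂/y₁ = ½[√(1 + 8Fr₁²) − 1] = ½[√144.14 − 1] = 5.503.
y₂ = 5.503 × 1.600 = 8.805 m.
V₁ = Fr₁·√(g·y₁) = 4.230×√(9.81×1.600) = 16.76 m/s; q = V₁·y₁ = 26.81 m²/s.
V₂ = q/y₂ = 26.81/8.805 = 3.045 m/s.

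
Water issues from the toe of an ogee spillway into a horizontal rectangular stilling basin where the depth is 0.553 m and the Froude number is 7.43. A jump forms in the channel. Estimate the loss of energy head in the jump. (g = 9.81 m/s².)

Fr₁ = 7.43 (given).
Conjugate-depth relation: y₂/y₁ = ½[√(1 + 8Fr₁²) − 1] = ½[√442.6 − 1] = 10.0.
y₂ = 10.0 × 0.553 = 5.54 m.
Head loss: ΔE = (y₂ − y₁)³/(4y₁y₂) = (5.54 − 0.553)³/(4×0.553×5.54) = 124/12.3 = 10.1 m.

ΔE = 10.1 m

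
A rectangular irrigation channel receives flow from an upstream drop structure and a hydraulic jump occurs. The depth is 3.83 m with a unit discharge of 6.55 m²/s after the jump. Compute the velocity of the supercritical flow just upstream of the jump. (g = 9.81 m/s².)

V₁ = 12.5 m/s

V₂ = q/y₂ = 6.55/3.83 = 1.71 m/s; Fr₂ = V₂/√(g·y₂) = 0.279.
The Bélanger relation is symmetric: y₁/y₂ = ½[√(1 + 8Fr₂²) − 1] = ½[√1.623 − 1] = 0.137.
y₁ = 0.137 × 3.83 = 0.524 m.
V₁ = q/y₁ = 6.55/0.524 = 12.5 m/s.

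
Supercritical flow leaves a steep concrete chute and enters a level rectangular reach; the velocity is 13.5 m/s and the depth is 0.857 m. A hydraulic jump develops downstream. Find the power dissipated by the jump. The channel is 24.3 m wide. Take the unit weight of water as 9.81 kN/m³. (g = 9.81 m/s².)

P = 12869 kW

Fr₁ = V₁/√(g·y₁) = 13.5/√(9.81×0.857) = 4.66.
Bélanger equation: y₂/y₁ = ½[√(1 + 8Fr₁²) − 1] = ½[√174.4 − 1] = 6.10.
y₂ = 6.10 × 0.857 = 5.23 m.
q = V₁·y₁ = 13.5 × 0.857 = 11.6 m²/s. V₂ = q/y₂ = 11.6/5.23 = 2.21 m/s. E₁ = y₁ + V₁²/2g = 10.1 m; E₂ = y₂ + V₂²/2g = 5.48 m. ΔE = E₁ − E₂ = 4.67 m.
Q = q·b = 11.6 × 24.3 = 281 m³/s. P = γ·Q·ΔE = 9.81 × 281 × 4.67 = 12869 kW.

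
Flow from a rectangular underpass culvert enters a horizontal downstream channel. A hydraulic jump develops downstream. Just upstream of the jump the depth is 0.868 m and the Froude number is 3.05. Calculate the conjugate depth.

y₂ = 3.34 m

Fr₁ = 3.05 (given).
Conjugate-depth relation: y₂/y₁ = ½[√(1 + 8Fr₁²) − 1] = ½[√75.42 − 1] = 3.84.
y₂ = 3.84 × 0.868 = 3.34 m.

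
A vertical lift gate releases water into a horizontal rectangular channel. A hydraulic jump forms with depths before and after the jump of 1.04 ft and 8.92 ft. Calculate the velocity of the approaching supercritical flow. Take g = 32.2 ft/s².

V₁ = 37.1 ft/s

For a rectangular channel the momentum equation gives q² = ½·g·y₁·y₂·(y₁ + y₂) = ½×32.2×1.04×8.92×9.96 = 1488.
q = √1488 = 38.6 ft²/s.
V₁ = q/y₁ = 38.6/1.04 = 37.1 ft/s.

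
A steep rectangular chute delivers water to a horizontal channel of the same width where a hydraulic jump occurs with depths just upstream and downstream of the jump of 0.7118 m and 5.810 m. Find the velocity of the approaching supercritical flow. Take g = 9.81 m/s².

For a rectangular channel the momentum equation gives q² = ½·g·y₁·y₂·(y₁ + y₂) = ½×9.81×0.7118×5.810×6.522 = 132.3.
q = √132.3 = 11.50 m²/s.
V₁ = q/y₁ = 11.50/0.7118 = 16.16 m/s.

V₁ = 16.16 m/s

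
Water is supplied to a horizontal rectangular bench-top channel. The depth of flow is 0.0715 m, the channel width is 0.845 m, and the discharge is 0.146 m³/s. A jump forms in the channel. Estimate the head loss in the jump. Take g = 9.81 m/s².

ΔE = 0.0881 m

q = Q/b = 0.146/0.845 = 0.173 m²/s; V₁ = q/y₁ = 2.42 m/s. Fr₁ = V₁/√(g·y₁) = 2.89.
Conjugate-depth relation: y₂/y₁ = ½[√(1 + 8Fr₁²) − 1] = ½[√67.60 − 1] = 3.61.
y₂ = 3.61 × 0.0715 = 0.258 m.
V₂ = q/y₂ = 0.173/0.258 = 0.669 m/s. E₁ = y₁ + V₁²/2g = 0.369 m; E₂ = y₂ + V₂²/2g = 0.281 m. ΔE = E₁ − E₂ = 0.0881 m.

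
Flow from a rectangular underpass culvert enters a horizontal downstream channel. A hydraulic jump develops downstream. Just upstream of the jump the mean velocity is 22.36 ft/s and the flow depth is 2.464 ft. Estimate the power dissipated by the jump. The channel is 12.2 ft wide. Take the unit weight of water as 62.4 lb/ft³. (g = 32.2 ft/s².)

Fr₁ = V₁/√(g·y₁) = 22.36/√(32.2×2.464) = 2.510.
From the momentum equation for a rectangular channel, y₂/y₁ = ½[√(1 + 8Fr₁²) − 1] = ½[√51.412 − 1] = 3.085.
y₂ = 3.085 × 2.464 = 7.602 ft.
Head loss: ΔE = (y₂ − y₁)³/(4y₁y₂) = (7.602 − 2.464)³/(4×2.464×7.602) = 135.6/74.92 = 1.810 ft.
q = V₁·y₁ = 22.36 × 2.464 = 55.10 ft²/s. Q = q·b = 55.10 × 12.2 = 672.2 cfs. P = γ·Q·ΔE/550 = 62.4 × 672.2 × 1.810 / 550 = 138.0 hp.

P = 138.0 hp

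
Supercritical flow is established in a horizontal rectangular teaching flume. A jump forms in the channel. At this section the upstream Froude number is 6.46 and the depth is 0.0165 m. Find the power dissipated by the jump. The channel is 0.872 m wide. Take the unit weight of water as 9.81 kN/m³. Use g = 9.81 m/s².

Fr₁ = 6.46 (given).
By Bélanger, y₂/y₁ = ½[√(1 + 8Fr₁²) − 1] = ½[√334.9 − 1] = 8.65.
y₂ = 8.65 × 0.0165 = 0.143 m.
Head loss: ΔE = (y₂ − y₁)³/(4y₁y₂) = (0.143 − 0.0165)³/(4×0.0165×0.143) = 0.00201/0.00942 = 0.213 m.
V₁ = Fr₁·√(g·y₁) = 6.46×√(9.81×0.0165) = 2.60 m/s; q = V₁·y₁ = 0.0429 m²/s. Q = q·b = 0.0429 × 0.872 = 0.0374 m³/s. P = γ·Q·ΔE = 9.81 × 0.0374 × 0.213 = 0.0783 kW.

P = 0.0783 kW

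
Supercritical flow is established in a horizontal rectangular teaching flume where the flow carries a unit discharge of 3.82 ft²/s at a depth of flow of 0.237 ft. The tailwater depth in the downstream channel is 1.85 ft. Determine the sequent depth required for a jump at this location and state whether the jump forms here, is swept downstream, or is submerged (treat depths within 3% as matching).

y₂ = 1.84 ft; the jump forms here

V₁ = q/y₁ = 3.82/0.237 = 16.1 ft/s. Fr₁ = V₁/√(g·y₁) = 16.1/√(32.2×0.237) = 5.83.
From the momentum equation for a rectangular channel, y₂/y₁ = ½[√(1 + 8Fr₁²) − 1] = ½[√273.3 − 1] = 7.77.
y₂ = 7.77 × 0.237 = 1.84 ft.
Tailwater y_tw = 1.85 ft: y_tw ≈ y₂, so the jump forms here.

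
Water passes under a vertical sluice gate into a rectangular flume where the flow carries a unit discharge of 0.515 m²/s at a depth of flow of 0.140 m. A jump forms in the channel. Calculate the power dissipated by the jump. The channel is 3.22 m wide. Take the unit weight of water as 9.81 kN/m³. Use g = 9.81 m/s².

P = 3.75 kW

V₁ = q/y₁ = 0.515/0.140 = 3.68 m/s. Fr₁ = V₁/√(g·y₁) = 3.68/√(9.81×0.140) = 3.14.
Bélanger equation: y₂/y₁ = ½[√(1 + 8Fr₁²) − 1] = ½[√79.82 − 1] = 3.97.
y₂ = 3.97 × 0.140 = 0.555 m.
V₂ = q/y₂ = 0.515/0.555 = 0.927 m/s. E₁ = y₁ + V₁²/2g = 0.830 m; E₂ = y₂ + V₂²/2g = 0.599 m. ΔE = E₁ − E₂ = 0.230 m.
Q = q·b = 0.515 × 3.22 = 1.66 m³/s. P = γ·Q·ΔE = 9.81 × 1.66 × 0.230 = 3.75 kW.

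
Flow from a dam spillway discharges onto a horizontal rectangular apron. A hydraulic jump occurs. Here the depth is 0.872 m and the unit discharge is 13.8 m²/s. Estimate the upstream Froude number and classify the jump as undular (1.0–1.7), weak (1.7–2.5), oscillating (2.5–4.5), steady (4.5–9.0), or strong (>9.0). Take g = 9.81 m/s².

Fr₁ = 5.41; steady jump

V₁ = q/y₁ = 13.8/0.872 = 15.8 m/s. Fr₁ = V₁/√(g·y₁) = 15.8/√(9.81×0.872) = 5.41.
Fr₁ = 5.41 lies in the steady range.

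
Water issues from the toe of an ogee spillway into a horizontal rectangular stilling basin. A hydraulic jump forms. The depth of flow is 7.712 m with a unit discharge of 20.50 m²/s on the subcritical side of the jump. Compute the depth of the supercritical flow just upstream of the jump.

y₁ = 1.241 m

V₂ = q/y₂ = 20.50/7.712 = 2.658 m/s; Fr₂ = V₂/√(g·y₂) = 0.3056.
From the momentum equation (using Fr₂), y₁/y₂ = ½[√(1 + 8Fr₂²) − 1] = ½[√1.7472 − 1] = 0.1609.
y₁ = 0.1609 × 7.712 = 1.241 m.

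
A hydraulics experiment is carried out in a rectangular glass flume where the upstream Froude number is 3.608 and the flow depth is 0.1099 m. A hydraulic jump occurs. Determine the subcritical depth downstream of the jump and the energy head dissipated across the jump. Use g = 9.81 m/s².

Fr₁ = 3.608 (given).
Conjugate-depth relation: y₂/y₁ = ½[√(1 + 8Fr₁²) − 1] = ½[√105.14 − 1] = 4.627.
y₂ = 4.627 × 0.1099 = 0.5085 m.
Head loss: ΔE = (y₂ − y₁)³/(4y₁y₂) = (0.5085 − 0.1099)³/(4×0.1099×0.5085) = 0.06333/0.2235 = 0.2833 m.

y₂ = 0.5085 m; ΔE = 0.2833 m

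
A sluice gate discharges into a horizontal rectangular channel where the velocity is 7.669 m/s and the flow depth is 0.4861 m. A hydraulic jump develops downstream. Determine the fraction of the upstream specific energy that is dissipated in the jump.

ΔE/E₁ = 0.331 (33.1%)

Fr₁ = V₁/√(g·y₁) = 7.669/√(9.81×0.4861) = 3.512.
By Bélanger, y₂/y₁ = ½[√(1 + 8Fr₁²) − 1] = ½[√99.667 − 1] = 4.492.
y₂ = 4.492 × 0.4861 = 2.183 m.
E₁ = y₁ + V₁²/2g = 3.484 m. ΔE = (y₂ − y₁)³/(4y₁y₂) = 1.152 m. ΔE/E₁ = 1.152/3.484 = 0.331.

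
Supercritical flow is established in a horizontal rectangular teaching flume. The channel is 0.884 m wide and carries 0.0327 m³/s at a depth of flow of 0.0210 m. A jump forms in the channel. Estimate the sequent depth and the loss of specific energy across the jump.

q = Q/b = 0.0327/0.884 = 0.0370 m²/s; V₁ = q/y₁ = 1.76 m/s. Fr₁ = V₁/√(g·y₁) = 3.88.
By Bélanger, y₂/y₁ = ½[√(1 + 8Fr₁²) − 1] = ½[√121.5 − 1] = 5.01.
y₂ = 5.01 × 0.0210 = 0.105 m.
Head loss: ΔE = (y₂ − y₁)³/(4y₁y₂) = (0.105 − 0.0210)³/(4×0.0210×0.105) = 0.000598/0.00884 = 0.0676 m.

y₂ = 0.105 m; ΔE = 0.0676 m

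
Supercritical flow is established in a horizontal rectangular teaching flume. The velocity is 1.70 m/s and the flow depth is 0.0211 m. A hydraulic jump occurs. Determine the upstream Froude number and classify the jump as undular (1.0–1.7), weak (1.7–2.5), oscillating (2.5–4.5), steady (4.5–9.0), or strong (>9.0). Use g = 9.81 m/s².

Fr₁ = V₁/√(g·y₁) = 1.70/√(9.81×0.0211) = 3.74.
Fr₁ = 3.74 lies in the oscillating range.

Fr₁ = 3.74; oscillating jump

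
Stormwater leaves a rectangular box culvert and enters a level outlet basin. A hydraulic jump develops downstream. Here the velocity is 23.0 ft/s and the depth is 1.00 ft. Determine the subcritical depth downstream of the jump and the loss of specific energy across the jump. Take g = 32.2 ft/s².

y₂ = 5.25 ft; ΔE = 3.66 ft

Fr₁ = V₁/√(g·y₁) = 23.0/√(32.2×1.00) = 4.05.
By Bélanger, y₂/y₁ = ½[√(1 + 8Fr₁²) − 1] = ½[√132.4 − 1] = 5.25.
y₂ = 5.25 × 1.00 = 5.25 ft.
q = V₁·y₁ = 23.0 × 1.00 = 23.0 ft²/s. V₂ = q/y₂ = 23.0/5.25 = 4.38 ft/s. E₁ = y₁ + V₁²/2g = 9.21 ft; E₂ = y₂ + V₂²/2g = 5.55 ft. ΔE = E₁ − E₂ = 3.66 ft.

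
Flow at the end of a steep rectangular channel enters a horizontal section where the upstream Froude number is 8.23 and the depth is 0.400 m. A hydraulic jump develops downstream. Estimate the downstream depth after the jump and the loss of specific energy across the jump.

y₂ = 4.46 m; ΔE = 9.38 m

Fr₁ = 8.23 (given).
Bélanger equation: y₂/y₁ = ½[√(1 + 8Fr₁²) − 1] = ½[√542.9 − 1] = 11.1.
y₂ = 11.1 × 0.400 = 4.46 m.
Head loss: ΔE = (y₂ − y₁)³/(4y₁y₂) = (4.46 − 0.400)³/(4×0.400×4.46) = 66.9/7.14 = 9.38 m.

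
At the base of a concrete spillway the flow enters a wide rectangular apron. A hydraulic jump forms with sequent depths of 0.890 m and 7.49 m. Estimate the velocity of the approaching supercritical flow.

V₁ = 18.6 m/s

For a rectangular channel the momentum equation gives q² = ½·g·y₁·y₂·(y₁ + y₂) = ½×9.81×0.890×7.49×8.38 = 274.
q = √274 = 16.6 m²/s.
V₁ = q/y₁ = 16.6/0.890 = 18.6 m/s.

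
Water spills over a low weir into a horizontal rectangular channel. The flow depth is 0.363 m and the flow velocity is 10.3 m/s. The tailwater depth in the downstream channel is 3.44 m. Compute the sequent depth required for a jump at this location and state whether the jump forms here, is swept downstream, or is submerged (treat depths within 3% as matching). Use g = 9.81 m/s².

Fr₁ = V₁/√(g·y₁) = 10.3/√(9.81×0.363) = 5.46.
From the momentum equation for a rectangular channel, y₂/y₁ = ½[√(1 + 8Fr₁²) − 1] = ½[√239.3 − 1] = 7.24.
y₂ = 7.24 × 0.363 = 2.63 m.
Tailwater y_tw = 3.44 m: y_tw > y₂, so the jump is submerged.

y₂ = 2.63 m; the jump is submerged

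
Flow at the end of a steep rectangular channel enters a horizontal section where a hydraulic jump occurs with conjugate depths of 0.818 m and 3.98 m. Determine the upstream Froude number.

For a rectangular channel the momentum equation gives q² = ½·g·y₁·y₂·(y₁ + y₂) = ½×9.81×0.818×3.98×4.80 = 76.6.
q = √76.6 = 8.75 m²/s.
V₁ = q/y₁ = 10.7 m/s; Fr₁ = V₁/√(g·y₁) = 3.78.

Fr₁ = 3.78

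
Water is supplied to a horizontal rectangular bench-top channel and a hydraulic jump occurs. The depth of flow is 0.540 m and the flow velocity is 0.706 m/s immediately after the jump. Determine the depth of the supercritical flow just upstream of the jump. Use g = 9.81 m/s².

y₁ = 0.0875 m

Fr₂ = V₂/√(g·y₂) = 0.706/√(9.81×0.540) = 0.307.
From the momentum equation (using Fr₂), y₁/y₂ = ½[√(1 + 8Fr₂²) − 1] = ½[√1.753 − 1] = 0.162.
y₁ = 0.162 × 0.540 = 0.0875 m.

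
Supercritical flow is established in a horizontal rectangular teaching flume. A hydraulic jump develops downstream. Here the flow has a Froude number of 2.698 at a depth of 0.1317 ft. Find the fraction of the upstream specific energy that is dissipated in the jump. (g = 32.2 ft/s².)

Fr₁ = 2.698 (given).
Bélanger equation: y₂/y₁ = ½[√(1 + 8Fr₁²) − 1] = ½[√59.234 − 1] = 3.348.
y₂ = 3.348 × 0.1317 = 0.4410 ft.
E₁ = y₁(1 + Fr₁²/2) = 0.1317×(1 + 2.698²/2) = 0.6110 ft. ΔE = (y₂ − y₁)³/(4y₁y₂) = 0.1273 ft. ΔE/E₁ = 0.1273/0.6110 = 0.208.

ΔE/E₁ = 0.208 (20.8%)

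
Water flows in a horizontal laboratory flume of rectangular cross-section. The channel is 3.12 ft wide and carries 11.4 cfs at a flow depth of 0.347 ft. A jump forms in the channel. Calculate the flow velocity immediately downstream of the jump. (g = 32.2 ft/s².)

q = Q/b = 11.4/3.12 = 3.65 ft²/s; V₁ = q/y₁ = 10.5 ft/s. Fr₁ = V₁/√(g·y₁) = 3.15.
By Bélanger, y₂/y₁ = ½[√(1 + 8Fr₁²) − 1] = ½[√80.39 − 1] = 3.98.
y₂ = 3.98 × 0.347 = 1.38 ft.
V₂ = q/y₂ = 3.65/1.38 = 2.64 ft/s.

V₂ = 2.64 ft/s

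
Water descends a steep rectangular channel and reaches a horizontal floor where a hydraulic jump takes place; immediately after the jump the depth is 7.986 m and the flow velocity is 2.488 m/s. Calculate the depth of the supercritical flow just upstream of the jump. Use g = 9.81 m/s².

y₁ = 1.108 m

Fr₂ = V₂/√(g·y₂) = 2.488/√(9.81×7.986) = 0.2811.
Since the conjugate-depth ratio holds either way, y₁/y₂ = ½[√(1 + 8Fr₂²) − 1] = ½[√1.6321 − 1] = 0.1388.
y₁ = 0.1388 × 7.986 = 1.108 m.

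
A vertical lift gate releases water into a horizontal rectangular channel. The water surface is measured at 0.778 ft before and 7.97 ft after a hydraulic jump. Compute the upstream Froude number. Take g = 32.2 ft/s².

For a rectangular channel the momentum equation gives q² = ½·g·y₁·y₂·(y₁ + y₂) = ½×32.2×0.778×7.97×8.75 = 873.
q = √873 = 29.6 ft²/s.
V₁ = q/y₁ = 38.0 ft/s; Fr₁ = V₁/√(g·y₁) = 7.59.

Fr₁ = 7.59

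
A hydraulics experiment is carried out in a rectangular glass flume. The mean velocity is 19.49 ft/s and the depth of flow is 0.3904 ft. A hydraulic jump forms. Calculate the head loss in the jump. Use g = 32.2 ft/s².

ΔE = 3.332 ft

Fr₁ = V₁/√(g·y₁) = 19.49/√(32.2×0.3904) = 5.497.
Sequent-depth ratio: y₂/y₁ = ½[√(1 + 8Fr₁²) − 1] = ½[√242.74 − 1] = 7.290.
y₂ = 7.290 × 0.3904 = 2.846 ft.
q = V₁·y₁ = 19.49 × 0.3904 = 7.609 ft²/s. V₂ = q/y₂ = 7.609/2.846 = 2.674 ft/s. E₁ = y₁ + V₁²/2g = 6.289 ft; E₂ = y₂ + V₂²/2g = 2.957 ft. ΔE = E₁ − E₂ = 3.332 ft.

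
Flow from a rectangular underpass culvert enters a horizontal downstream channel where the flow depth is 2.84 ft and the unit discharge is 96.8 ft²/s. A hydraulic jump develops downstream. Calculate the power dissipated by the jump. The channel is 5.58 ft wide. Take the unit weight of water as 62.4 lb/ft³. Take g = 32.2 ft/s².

P = 432 hp

V₁ = q/y₁ = 96.8/2.84 = 34.1 ft/s. Fr₁ = V₁/√(g·y₁) = 34.1/√(32.2×2.84) = 3.56.
From the momentum equation for a rectangular channel, y₂/y₁ = ½[√(1 + 8Fr₁²) − 1] = ½[√102.6 − 1] = 4.57.
y₂ = 4.57 × 2.84 = 13.0 ft.
V₂ = q/y₂ = 96.8/13.0 = 7.47 ft/s. E₁ = y₁ + V₁²/2g = 20.9 ft; E₂ = y₂ + V₂²/2g = 13.8 ft. ΔE = E₁ − E₂ = 7.05 ft.
Q = q·b = 96.8 × 5.58 = 540 cfs. P = γ·Q·ΔE/550 = 62.4 × 540 × 7.05 / 550 = 432 hp.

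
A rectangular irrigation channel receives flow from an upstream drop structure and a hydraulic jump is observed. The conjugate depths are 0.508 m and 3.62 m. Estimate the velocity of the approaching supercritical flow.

V₁ = 12.0 m/s

For a rectangular channel the momentum equation gives q² = ½·g·y₁·y₂·(y₁ + y₂) = ½×9.81×0.508×3.62×4.13 = 37.2.
q = √37.2 = 6.10 m²/s.
V₁ = q/y₁ = 6.10/0.508 = 12.0 m/s.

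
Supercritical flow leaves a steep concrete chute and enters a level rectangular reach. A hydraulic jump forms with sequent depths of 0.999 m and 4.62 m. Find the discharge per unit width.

q = 11.3 m²/s

For a rectangular channel the momentum equation gives q² = ½·g·y₁·y₂·(y₁ + y₂) = ½×9.81×0.999×4.62×5.62 = 127.
q = √127 = 11.3 m²/s.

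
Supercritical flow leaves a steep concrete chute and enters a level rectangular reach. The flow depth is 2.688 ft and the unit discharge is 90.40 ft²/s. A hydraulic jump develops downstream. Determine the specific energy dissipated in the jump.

V₁ = q/y₁ = 90.40/2.688 = 33.63 ft/s. Fr₁ = V₁/√(g·y₁) = 33.63/√(32.2×2.688) = 3.615.
Bélanger equation: y₂/y₁ = ½[√(1 + 8Fr₁²) − 1] = ½[√105.54 − 1] = 4.637.
y₂ = 4.637 × 2.688 = 12.46 ft.
V₂ = q/y₂ = 90.40/12.46 = 7.253 ft/s. E₁ = y₁ + V₁²/2g = 20.25 ft; E₂ = y₂ + V₂²/2g = 13.28 ft. ΔE = E₁ − E₂ = 6.971 ft.

ΔE = 6.971 ft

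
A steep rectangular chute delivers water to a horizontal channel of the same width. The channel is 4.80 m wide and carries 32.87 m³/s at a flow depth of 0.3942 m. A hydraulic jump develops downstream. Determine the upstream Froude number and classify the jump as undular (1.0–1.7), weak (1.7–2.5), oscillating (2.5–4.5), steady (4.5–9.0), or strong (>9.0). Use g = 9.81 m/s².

q = Q/b = 32.87/4.80 = 6.848 m²/s; V₁ = q/y₁ = 17.37 m/s. Fr₁ = V₁/√(g·y₁) = 8.834.
Fr₁ = 8.834 lies in the steady range.

Fr₁ = 8.834; steady jump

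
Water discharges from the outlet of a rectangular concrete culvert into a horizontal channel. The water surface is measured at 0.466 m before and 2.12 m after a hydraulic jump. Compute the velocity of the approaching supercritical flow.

For a rectangular channel the momentum equation gives q² = ½·g·y₁·y₂·(y₁ + y₂) = ½×9.81×0.466×2.12×2.59 = 12.5.
q = √12.5 = 3.54 m²/s.
V₁ = q/y₁ = 3.54/0.466 = 7.60 m/s.

V₁ = 7.60 m/s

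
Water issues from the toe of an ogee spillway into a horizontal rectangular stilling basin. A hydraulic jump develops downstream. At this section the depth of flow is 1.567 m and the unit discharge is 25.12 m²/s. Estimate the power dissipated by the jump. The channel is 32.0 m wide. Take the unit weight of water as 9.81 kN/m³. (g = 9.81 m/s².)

P = 46433 kW

V₁ = q/y₁ = 25.12/1.567 = 16.03 m/s. Fr₁ = V₁/√(g·y₁) = 16.03/√(9.81×1.567) = 4.089.
By Bélanger, y₂/y₁ = ½[√(1 + 8Fr₁²) − 1] = ½[√134.74 − 1] = 5.304.
y₂ = 5.304 × 1.567 = 8.311 m.
Head loss: ΔE = (y₂ − y₁)³/(4y₁y₂) = (8.311 − 1.567)³/(4×1.567×8.311) = 306.7/52.09 = 5.888 m.
Q = q·b = 25.12 × 32.0 = 803.8 m³/s. P = γ·Q·ΔE = 9.81 × 803.8 × 5.888 = 46433 kW.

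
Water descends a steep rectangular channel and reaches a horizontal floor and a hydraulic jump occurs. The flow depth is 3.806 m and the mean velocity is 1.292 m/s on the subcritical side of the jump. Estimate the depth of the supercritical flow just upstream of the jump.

y₁ = 0.3144 m

Fr₂ = V₂/√(g·y₂) = 1.292/√(9.81×3.806) = 0.2114.
From the momentum equation (using Fr₂), y₁/y₂ = ½[√(1 + 8Fr₂²) − 1] = ½[√1.3577 − 1] = 0.08259.
y₁ = 0.08259 × 3.806 = 0.3144 m.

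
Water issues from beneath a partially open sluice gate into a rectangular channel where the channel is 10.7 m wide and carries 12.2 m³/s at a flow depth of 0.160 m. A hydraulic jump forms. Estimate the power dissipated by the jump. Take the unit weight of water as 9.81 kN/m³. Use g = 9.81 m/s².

q = Q/b = 12.2/10.7 = 1.14 m²/s; V₁ = q/y₁ = 7.13 m/s. Fr₁ = V₁/√(g·y₁) = 5.69.
Sequent-depth ratio: y₂/y₁ = ½[√(1 + 8Fr₁²) − 1] = ½[√259.8 − 1] = 7.56.
y₂ = 7.56 × 0.160 = 1.21 m.
Head loss: ΔE = (y₂ − y₁)³/(4y₁y₂) = (1.21 − 0.160)³/(4×0.160×1.21) = 1.16/0.774 = 1.49 m.
P = γ·Q·ΔE = 9.81 × 12.2 × 1.49 = 179 kW.

P = 179 kW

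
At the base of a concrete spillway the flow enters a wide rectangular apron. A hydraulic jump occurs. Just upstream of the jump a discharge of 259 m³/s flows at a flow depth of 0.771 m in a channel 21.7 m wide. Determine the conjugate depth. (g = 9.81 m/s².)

q = Q/b = 259/21.7 = 11.9 m²/s; V₁ = q/y₁ = 15.5 m/s. Fr₁ = V₁/√(g·y₁) = 5.63.
Bélanger equation: y₂/y₁ = ½[√(1 + 8Fr₁²) − 1] = ½[√254.5 − 1] = 7.48.
y₂ = 7.48 × 0.771 = 5.76 m.

y₂ = 5.76 m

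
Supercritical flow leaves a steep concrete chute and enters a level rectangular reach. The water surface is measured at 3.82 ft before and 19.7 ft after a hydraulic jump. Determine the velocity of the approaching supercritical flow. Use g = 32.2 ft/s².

V₁ = 44.2 ft/s

For a rectangular channel the momentum equation gives q² = ½·g·y₁·y₂·(y₁ + y₂) = ½×32.2×3.82×19.7×23.5 = 28497.
q = √28497 = 169 ft²/s.
V₁ = q/y₁ = 169/3.82 = 44.2 ft/s.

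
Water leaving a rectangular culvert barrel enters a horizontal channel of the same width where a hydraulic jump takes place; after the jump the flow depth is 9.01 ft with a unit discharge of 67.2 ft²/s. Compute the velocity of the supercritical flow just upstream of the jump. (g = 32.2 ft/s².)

V₂ = q/y₂ = 67.2/9.01 = 7.46 ft/s; Fr₂ = V₂/√(g·y₂) = 0.438.
Since the conjugate-depth ratio holds either way, y₁/y₂ = ½[√(1 + 8Fr₂²) − 1] = ½[√2.534 − 1] = 0.296.
y₁ = 0.296 × 9.01 = 2.67 ft.
V₁ = q/y₁ = 67.2/2.67 = 25.2 ft/s.

V₁ = 25.2 ft/s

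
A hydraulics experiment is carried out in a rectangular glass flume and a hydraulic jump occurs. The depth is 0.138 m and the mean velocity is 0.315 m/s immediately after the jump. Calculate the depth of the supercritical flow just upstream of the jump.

y₁ = 0.0179 m

Fr₂ = V₂/√(g·y₂) = 0.315/√(9.81×0.138) = 0.271.
Since the conjugate-depth ratio holds either way, y₁/y₂ = ½[√(1 + 8Fr₂²) − 1] = ½[√1.586 − 1] = 0.130.
y₁ = 0.130 × 0.138 = 0.0179 m.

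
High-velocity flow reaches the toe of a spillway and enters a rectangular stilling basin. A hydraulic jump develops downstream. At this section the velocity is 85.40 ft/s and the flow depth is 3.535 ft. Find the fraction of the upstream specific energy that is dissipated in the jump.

ΔE/E₁ = 0.664 (66.4%)

Fr₁ = V₁/√(g·y₁) = 85.40/√(32.2×3.535) = 8.005.
Conjugate-depth relation: y₂/y₁ = ½[√(1 + 8Fr₁²) − 1] = ½[√513.58 − 1] = 10.83.
y₂ = 10.83 × 3.535 = 38.29 ft.
E₁ = y₁ + V₁²/2g = 116.8 ft. ΔE = (y₂ − y₁)³/(4y₁y₂) = 77.53 ft. ΔE/E₁ = 77.53/116.8 = 0.664.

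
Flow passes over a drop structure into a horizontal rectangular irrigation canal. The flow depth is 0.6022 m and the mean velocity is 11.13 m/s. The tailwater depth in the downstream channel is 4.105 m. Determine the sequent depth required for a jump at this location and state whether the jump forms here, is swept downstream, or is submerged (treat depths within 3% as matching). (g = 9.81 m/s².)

y₂ = 3.610 m; the jump is submerged

Fr₁ = V₁/√(g·y₁) = 11.13/√(9.81×0.6022) = 4.579.
By Bélanger, y₂/y₁ = ½[√(1 + 8Fr₁²) − 1] = ½[√168.75 − 1] = 5.995.
y₂ = 5.995 × 0.6022 = 3.610 m.
Tailwater y_tw = 4.105 m: y_tw > y₂, so the jump is submerged.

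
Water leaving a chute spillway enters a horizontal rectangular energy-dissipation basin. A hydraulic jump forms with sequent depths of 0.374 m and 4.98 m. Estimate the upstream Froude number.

For a rectangular channel the momentum equation gives q² = ½·g·y₁·y₂·(y₁ + y₂) = ½×9.81×0.374×4.98×5.35 = 48.9.
q = √48.9 = 6.99 m²/s.
V₁ = q/y₁ = 18.7 m/s; Fr₁ = V₁/√(g·y₁) = 9.76.

Fr₁ = 9.76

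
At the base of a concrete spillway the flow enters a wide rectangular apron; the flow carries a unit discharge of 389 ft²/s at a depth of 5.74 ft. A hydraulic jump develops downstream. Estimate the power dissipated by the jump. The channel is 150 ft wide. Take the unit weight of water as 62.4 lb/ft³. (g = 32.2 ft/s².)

V₁ = q/y₁ = 389/5.74 = 67.8 ft/s. Fr₁ = V₁/√(g·y₁) = 67.8/√(32.2×5.74) = 4.98.
From the momentum equation for a rectangular channel, y₂/y₁ = ½[√(1 + 8Fr₁²) − 1] = ½[√199.8 − 1] = 6.57.
y₂ = 6.57 × 5.74 = 37.7 ft.
V₂ = q/y₂ = 389/37.7 = 10.3 ft/s. E₁ = y₁ + V₁²/2g = 77.1 ft; E₂ = y₂ + V₂²/2g = 39.4 ft. ΔE = E₁ − E₂ = 37.7 ft.
Q = q·b = 389 × 150 = 58350 cfs. P = γ·Q·ΔE/550 = 62.4 × 58350 × 37.7 / 550 = 249618 hp.

P = 249618 hp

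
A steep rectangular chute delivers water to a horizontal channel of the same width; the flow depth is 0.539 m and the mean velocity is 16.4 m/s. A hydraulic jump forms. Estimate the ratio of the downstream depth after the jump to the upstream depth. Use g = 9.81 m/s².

Fr₁ = V₁/√(g·y₁) = 16.4/√(9.81×0.539) = 7.13.
Bélanger equation: y₂/y₁ = ½[√(1 + 8Fr₁²) − 1] = ½[√407.9 − 1] = 9.60.

y₂/y₁ = 9.60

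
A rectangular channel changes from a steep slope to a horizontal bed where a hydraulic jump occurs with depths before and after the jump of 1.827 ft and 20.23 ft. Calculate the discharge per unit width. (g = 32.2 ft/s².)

q = 114.6 ft²/s

For a rectangular channel the momentum equation gives q² = ½·g·y₁·y₂·(y₁ + y₂) = ½×32.2×1.827×20.23×22.06 = 13125.
q = √13125 = 114.6 ft²/s.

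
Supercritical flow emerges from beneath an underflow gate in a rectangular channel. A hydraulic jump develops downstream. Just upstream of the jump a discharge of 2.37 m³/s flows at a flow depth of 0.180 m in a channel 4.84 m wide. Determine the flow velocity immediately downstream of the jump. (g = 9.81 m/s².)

V₂ = 1.12 m/s

q = Q/b = 2.37/4.84 = 0.490 m²/s; V₁ = q/y₁ = 2.72 m/s. Fr₁ = V₁/√(g·y₁) = 2.05.
Sequent-depth ratio: y₂/y₁ = ½[√(1 + 8Fr₁²) − 1] = ½[√34.53 − 1] = 2.44.
y₂ = 2.44 × 0.180 = 0.439 m.
V₂ = q/y₂ = 0.490/0.439 = 1.12 m/s.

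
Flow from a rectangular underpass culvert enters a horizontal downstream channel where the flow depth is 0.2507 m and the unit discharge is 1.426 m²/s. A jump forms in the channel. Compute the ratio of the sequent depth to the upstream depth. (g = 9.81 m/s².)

V₁ = q/y₁ = 1.426/0.2507 = 5.688 m/s. Fr₁ = V₁/√(g·y₁) = 5.688/√(9.81×0.2507) = 3.627.
Bélanger equation: y₂/y₁ = ½[√(1 + 8Fr₁²) − 1] = ½[√106.24 − 1] = 4.654.

y₂/y₁ = 4.654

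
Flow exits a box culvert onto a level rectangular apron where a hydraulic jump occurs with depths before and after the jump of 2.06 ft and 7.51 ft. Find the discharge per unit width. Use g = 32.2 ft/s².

For a rectangular channel the momentum equation gives q² = ½·g·y₁·y₂·(y₁ + y₂) = ½×32.2×2.06×7.51×9.57 = 2384.
q = √2384 = 48.8 ft²/s.

q = 48.8 ft²/s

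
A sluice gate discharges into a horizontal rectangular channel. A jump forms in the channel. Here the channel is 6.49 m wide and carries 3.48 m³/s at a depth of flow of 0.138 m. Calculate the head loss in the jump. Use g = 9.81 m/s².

ΔE = 0.279 m

q = Q/b = 3.48/6.49 = 0.536 m²/s; V₁ = q/y₁ = 3.89 m/s. Fr₁ = V₁/√(g·y₁) = 3.34.
From the momentum equation for a rectangular channel, y₂/y₁ = ½[√(1 + 8Fr₁²) − 1] = ½[√90.22 − 1] = 4.25.
y₂ = 4.25 × 0.138 = 0.586 m.
V₂ = q/y₂ = 0.536/0.586 = 0.914 m/s. E₁ = y₁ + V₁²/2g = 0.908 m; E₂ = y₂ + V₂²/2g = 0.629 m. ΔE = E₁ − E₂ = 0.279 m.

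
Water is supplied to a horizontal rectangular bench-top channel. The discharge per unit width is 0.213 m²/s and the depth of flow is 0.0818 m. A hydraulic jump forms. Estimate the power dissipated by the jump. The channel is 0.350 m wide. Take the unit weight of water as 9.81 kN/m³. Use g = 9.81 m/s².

V₁ = q/y₁ = 0.213/0.0818 = 2.60 m/s. Fr₁ = V₁/√(g·y₁) = 2.60/√(9.81×0.0818) = 2.91.
Bélanger equation: y₂/y₁ = ½[√(1 + 8Fr₁²) − 1] = ½[√68.60 − 1] = 3.64.
y₂ = 3.64 × 0.0818 = 0.298 m.
V₂ = q/y₂ = 0.213/0.298 = 0.715 m/s. E₁ = y₁ + V₁²/2g = 0.427 m; E₂ = y₂ + V₂²/2g = 0.324 m. ΔE = E₁ − E₂ = 0.103 m.
Q = q·b = 0.213 × 0.350 = 0.0745 m³/s. P = γ·Q·ΔE = 9.81 × 0.0745 × 0.103 = 0.0757 kW.

P = 0.0757 kW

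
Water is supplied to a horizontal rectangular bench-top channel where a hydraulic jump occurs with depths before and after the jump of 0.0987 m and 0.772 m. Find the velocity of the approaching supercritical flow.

V₁ = 5.78 m/s

For a rectangular channel the momentum equation gives q² = ½·g·y₁·y₂·(y₁ + y₂) = ½×9.81×0.0987×0.772×0.871 = 0.325.
q = √0.325 = 0.570 m²/s.
V₁ = q/y₁ = 0.570/0.0987 = 5.78 m/s.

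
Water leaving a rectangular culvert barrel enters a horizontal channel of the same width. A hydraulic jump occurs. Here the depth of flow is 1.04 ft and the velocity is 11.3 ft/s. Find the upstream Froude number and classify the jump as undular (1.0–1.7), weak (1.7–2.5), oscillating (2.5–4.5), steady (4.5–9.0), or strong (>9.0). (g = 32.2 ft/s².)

Fr₁ = 1.95; weak jump

Fr₁ = V₁/√(g·y₁) = 11.3/√(32.2×1.04) = 1.95.
Fr₁ = 1.95 lies in the weak range.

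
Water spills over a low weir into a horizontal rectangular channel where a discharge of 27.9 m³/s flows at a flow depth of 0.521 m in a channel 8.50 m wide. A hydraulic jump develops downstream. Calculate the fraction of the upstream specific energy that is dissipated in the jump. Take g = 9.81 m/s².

ΔE/E₁ = 0.223 (22.3%)

q = Q/b = 27.9/8.50 = 3.28 m²/s; V₁ = q/y₁ = 6.30 m/s. Fr₁ = V₁/√(g·y₁) = 2.79.
By Bélanger, y₂/y₁ = ½[√(1 + 8Fr₁²) − 1] = ½[√63.13 − 1] = 3.47.
y₂ = 3.47 × 0.521 = 1.81 m.
E₁ = y₁ + V₁²/2g = 2.54 m. ΔE = (y₂ − y₁)³/(4y₁y₂) = 0.567 m. ΔE/E₁ = 0.567/2.54 = 0.223.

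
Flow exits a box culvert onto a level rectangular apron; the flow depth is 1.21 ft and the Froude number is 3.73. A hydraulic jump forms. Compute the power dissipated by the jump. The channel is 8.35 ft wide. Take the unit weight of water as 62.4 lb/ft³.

P = 92.2 hp

Fr₁ = 3.73 (given).
Conjugate-depth relation: y₂/y₁ = ½[√(1 + 8Fr₁²) − 1] = ½[√112.3 − 1] = 4.80.
y₂ = 4.80 × 1.21 = 5.81 ft.
Head loss: ΔE = (y₂ − y₁)³/(4y₁y₂) = (5.81 − 1.21)³/(4×1.21×5.81) = 97.1/28.1 = 3.46 ft.
V₁ = Fr₁·√(g·y₁) = 3.73×√(32.2×1.21) = 23.3 ft/s; q = V₁·y₁ = 28.2 ft²/s. Q = q·b = 28.2 × 8.35 = 235 cfs. P = γ·Q·ΔE/550 = 62.4 × 235 × 3.46 / 550 = 92.2 hp.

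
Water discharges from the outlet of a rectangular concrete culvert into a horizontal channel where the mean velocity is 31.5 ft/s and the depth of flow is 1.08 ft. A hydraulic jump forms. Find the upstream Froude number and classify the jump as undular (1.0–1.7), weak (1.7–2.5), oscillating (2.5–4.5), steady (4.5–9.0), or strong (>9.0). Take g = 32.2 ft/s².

Fr₁ = 5.34; steady jump

Fr₁ = V₁/√(g·y₁) = 31.5/√(32.2×1.08) = 5.34.
Fr₁ = 5.34 lies in the steady range.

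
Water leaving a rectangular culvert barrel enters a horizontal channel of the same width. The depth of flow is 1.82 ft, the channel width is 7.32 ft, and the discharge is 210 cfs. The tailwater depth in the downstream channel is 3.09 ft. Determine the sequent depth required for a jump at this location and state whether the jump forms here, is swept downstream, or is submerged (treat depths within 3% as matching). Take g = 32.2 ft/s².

y₂ = 4.47 ft; the jump is swept downstream

q = Q/b = 210/7.32 = 28.7 ft²/s; V₁ = q/y₁ = 15.8 ft/s. Fr₁ = V₁/√(g·y₁) = 2.06.
Bélanger equation: y₂/y₁ = ½[√(1 + 8Fr₁²) − 1] = ½[√34.92 − 1] = 2.45.
y₂ = 2.45 × 1.82 = 4.47 ft.
Tailwater y_tw = 3.09 ft: y_tw < y₂, so the jump is swept downstream.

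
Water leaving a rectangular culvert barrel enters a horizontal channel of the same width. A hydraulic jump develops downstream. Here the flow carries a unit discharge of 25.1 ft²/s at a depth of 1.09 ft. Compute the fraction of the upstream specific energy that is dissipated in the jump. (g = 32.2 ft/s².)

V₁ = q/y₁ = 25.1/1.09 = 23.0 ft/s. Fr₁ = V₁/√(g·y₁) = 23.0/√(32.2×1.09) = 3.89.
By Bélanger, y₂/y₁ = ½[√(1 + 8Fr₁²) − 1] = ½[√121.9 − 1] = 5.02.
y₂ = 5.02 × 1.09 = 5.47 ft.
E₁ = y₁ + V₁²/2g = 9.32 ft. ΔE = (y₂ − y₁)³/(4y₁y₂) = 3.53 ft. ΔE/E₁ = 3.53/9.32 = 0.378.

ΔE/E₁ = 0.378 (37.8%)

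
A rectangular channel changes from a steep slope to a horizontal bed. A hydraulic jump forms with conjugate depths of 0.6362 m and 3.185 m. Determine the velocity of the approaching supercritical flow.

For a rectangular channel the momentum equation gives q² = ½·g·y₁·y₂·(y₁ + y₂) = ½×9.81×0.6362×3.185×3.821 = 37.98.
q = √37.98 = 6.163 m²/s.
V₁ = q/y₁ = 6.163/0.6362 = 9.687 m/s.

V₁ = 9.687 m/s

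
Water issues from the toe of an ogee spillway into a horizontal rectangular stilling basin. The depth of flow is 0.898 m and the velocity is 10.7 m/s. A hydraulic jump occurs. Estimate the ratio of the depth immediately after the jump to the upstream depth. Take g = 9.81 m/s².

Fr₁ = V₁/√(g·y₁) = 10.7/√(9.81×0.898) = 3.61.
From the momentum equation for a rectangular channel, y₂/y₁ = ½[√(1 + 8Fr₁²) − 1] = ½[√105.0 − 1] = 4.62.

y₂/y₁ = 4.62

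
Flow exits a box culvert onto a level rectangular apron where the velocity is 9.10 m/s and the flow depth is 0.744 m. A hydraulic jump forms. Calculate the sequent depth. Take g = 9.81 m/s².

Fr₁ = V₁/√(g·y₁) = 9.10/√(9.81×0.744) = 3.37.
Conjugate-depth relation: y₂/y₁ = ½[√(1 + 8Fr₁²) − 1] = ½[√91.77 − 1] = 4.29.
y₂ = 4.29 × 0.744 = 3.19 m.

y₂ = 3.19 m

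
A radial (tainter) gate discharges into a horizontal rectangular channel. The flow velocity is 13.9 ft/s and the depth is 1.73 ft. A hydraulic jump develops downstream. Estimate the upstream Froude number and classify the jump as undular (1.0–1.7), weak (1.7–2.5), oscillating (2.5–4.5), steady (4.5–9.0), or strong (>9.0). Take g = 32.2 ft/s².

Fr₁ = 1.86; weak jump

Fr₁ = V₁/√(g·y₁) = 13.9/√(32.2×1.73) = 1.86.
Fr₁ = 1.86 lies in the weak range.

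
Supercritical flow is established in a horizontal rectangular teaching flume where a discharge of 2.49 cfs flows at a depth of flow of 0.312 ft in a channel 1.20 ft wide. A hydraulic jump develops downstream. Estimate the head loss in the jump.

q = Q/b = 2.49/1.20 = 2.08 ft²/s; V₁ = q/y₁ = 6.65 ft/s. Fr₁ = V₁/√(g·y₁) = 2.10.
Conjugate-depth relation: y₂/y₁ = ½[√(1 + 8Fr₁²) − 1] = ½[√36.22 − 1] = 2.51.
y₂ = 2.51 × 0.312 = 0.783 ft.
Head loss: ΔE = (y₂ − y₁)³/(4y₁y₂) = (0.783 − 0.312)³/(4×0.312×0.783) = 0.104/0.977 = 0.107 ft.

ΔE = 0.107 ft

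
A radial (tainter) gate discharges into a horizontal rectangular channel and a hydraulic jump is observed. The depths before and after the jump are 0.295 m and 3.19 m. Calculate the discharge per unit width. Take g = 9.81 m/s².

For a rectangular channel the momentum equation gives q² = ½·g·y₁·y₂·(y₁ + y₂) = ½×9.81×0.295×3.19×3.48 = 16.1.
q = √16.1 = 4.01 m²/s.

q = 4.01 m²/s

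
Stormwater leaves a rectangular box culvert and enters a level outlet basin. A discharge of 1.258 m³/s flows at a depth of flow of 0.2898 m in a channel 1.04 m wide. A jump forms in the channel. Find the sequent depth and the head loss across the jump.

q = Q/b = 1.258/1.04 = 1.210 m²/s; V₁ = q/y₁ = 4.174 m/s. Fr₁ = V₁/√(g·y₁) = 2.476.
By Bélanger, y₂/y₁ = ½[√(1 + 8Fr₁²) − 1] = ½[√50.025 − 1] = 3.036.
y₂ = 3.036 × 0.2898 = 0.8800 m.
Head loss: ΔE = (y₂ − y₁)³/(4y₁y₂) = (0.8800 − 0.2898)³/(4×0.2898×0.8800) = 0.2055/1.020 = 0.2015 m.

y₂ = 0.8800 m; ΔE = 0.2015 m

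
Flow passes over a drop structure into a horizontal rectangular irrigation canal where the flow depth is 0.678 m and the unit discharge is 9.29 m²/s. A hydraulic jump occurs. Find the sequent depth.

V₁ = q/y₁ = 9.29/0.678 = 13.7 m/s. Fr₁ = V₁/√(g·y₁) = 13.7/√(9.81×0.678) = 5.31.
Sequent-depth ratio: y₂/y₁ = ½[√(1 + 8Fr₁²) − 1] = ½[√226.8 − 1] = 7.03.
y₂ = 7.03 × 0.678 = 4.77 m.

y₂ = 4.77 m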